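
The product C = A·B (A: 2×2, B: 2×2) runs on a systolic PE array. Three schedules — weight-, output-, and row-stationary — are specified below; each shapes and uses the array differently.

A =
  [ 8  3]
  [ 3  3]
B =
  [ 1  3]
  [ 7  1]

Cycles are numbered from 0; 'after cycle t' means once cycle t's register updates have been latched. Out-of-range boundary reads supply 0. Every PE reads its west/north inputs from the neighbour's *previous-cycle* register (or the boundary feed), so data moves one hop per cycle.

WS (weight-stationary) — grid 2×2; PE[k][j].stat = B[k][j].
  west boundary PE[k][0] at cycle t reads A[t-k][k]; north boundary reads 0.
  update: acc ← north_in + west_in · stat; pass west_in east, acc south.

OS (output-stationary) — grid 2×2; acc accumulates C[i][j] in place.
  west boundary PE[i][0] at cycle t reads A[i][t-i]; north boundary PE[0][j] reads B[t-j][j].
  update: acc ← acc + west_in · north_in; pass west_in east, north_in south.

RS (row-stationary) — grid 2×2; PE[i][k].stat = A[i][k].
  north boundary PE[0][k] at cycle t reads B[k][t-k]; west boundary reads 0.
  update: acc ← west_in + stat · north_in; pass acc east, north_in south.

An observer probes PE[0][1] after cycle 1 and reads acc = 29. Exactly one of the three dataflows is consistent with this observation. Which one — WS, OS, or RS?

— WS: 2×2; PE[0][1] trace:
  [0] (0,1) acc=0 (h:0 v:0)
  [1] (0,1) acc=24 (h:8 v:24)
— OS: 2×2; PE[0][1] trace:
  [0] (0,1) acc=0 (h:0 v:0)
  [1] (0,1) acc=24 (h:8 v:3)
— RS: 2×2; PE[0][1] trace:
  [0] (0,1) acc=0 (h:0 v:0)
  [1] (0,1) acc=29 (h:29 v:7)

dataflow = RS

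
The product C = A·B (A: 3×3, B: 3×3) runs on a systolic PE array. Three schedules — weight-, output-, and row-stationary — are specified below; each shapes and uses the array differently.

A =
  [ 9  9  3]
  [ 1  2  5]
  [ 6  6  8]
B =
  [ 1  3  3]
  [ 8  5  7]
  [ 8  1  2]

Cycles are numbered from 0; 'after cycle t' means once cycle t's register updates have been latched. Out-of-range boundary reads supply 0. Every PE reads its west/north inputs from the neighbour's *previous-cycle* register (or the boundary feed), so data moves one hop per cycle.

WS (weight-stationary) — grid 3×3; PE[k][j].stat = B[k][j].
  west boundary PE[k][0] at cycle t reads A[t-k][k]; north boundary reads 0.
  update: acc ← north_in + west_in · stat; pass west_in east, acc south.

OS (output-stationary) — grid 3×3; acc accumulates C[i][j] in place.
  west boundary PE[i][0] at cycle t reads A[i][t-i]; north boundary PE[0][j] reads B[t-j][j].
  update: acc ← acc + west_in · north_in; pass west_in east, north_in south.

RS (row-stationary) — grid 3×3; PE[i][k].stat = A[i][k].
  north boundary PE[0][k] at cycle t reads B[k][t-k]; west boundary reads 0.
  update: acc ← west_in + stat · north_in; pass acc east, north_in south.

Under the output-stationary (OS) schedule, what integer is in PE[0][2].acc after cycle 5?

PE[0][2].acc = 96

OS (3×3). Following PE[0][2] plus its west/north inputs:
  @0  [0,1]  acc 0  |  →0  ↓0
  @0  [0,2]  acc 0  |  →0  ↓0
  @1  [0,1]  acc 27  |  →9  ↓3
  @1  [0,2]  acc 0  |  →0  ↓0
  @2  [0,1]  acc 72  |  →9  ↓5
  @2  [0,2]  acc 27  |  →9  ↓3
  @3  [0,1]  acc 75  |  →3  ↓1
  @3  [0,2]  acc 90  |  →9  ↓7
  @4  [0,1]  acc 75  |  →0  ↓0
  @4  [0,2]  acc 96  |  →3  ↓2
  @5  [0,1]  acc 75  |  →0  ↓0
  @5  [0,2]  acc 96  |  →0  ↓0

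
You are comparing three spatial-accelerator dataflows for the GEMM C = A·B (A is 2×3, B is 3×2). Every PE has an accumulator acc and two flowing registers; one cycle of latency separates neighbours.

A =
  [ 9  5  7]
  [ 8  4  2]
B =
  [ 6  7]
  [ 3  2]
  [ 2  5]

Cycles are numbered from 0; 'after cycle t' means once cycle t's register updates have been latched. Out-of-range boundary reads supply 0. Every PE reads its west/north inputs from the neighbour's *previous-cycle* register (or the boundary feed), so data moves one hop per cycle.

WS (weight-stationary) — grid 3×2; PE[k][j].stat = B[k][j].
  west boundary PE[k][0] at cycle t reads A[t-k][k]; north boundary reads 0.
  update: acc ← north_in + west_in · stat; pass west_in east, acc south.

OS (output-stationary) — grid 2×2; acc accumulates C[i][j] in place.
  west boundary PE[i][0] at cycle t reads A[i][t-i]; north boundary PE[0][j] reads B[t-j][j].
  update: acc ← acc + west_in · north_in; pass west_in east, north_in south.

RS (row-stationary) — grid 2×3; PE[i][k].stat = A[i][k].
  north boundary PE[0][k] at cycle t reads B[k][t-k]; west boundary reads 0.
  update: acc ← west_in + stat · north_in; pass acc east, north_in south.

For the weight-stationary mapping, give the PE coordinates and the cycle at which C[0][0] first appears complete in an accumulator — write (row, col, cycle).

WS — PE[2][0] is where C[0][0] collects:
  [0] (2,0) acc=0 (h:0 v:0)
  [1] (2,0) acc=0 (h:0 v:0)
  [2] (2,0) acc=83 (h:7 v:83)

(row, col, cycle) = (2, 0, 2)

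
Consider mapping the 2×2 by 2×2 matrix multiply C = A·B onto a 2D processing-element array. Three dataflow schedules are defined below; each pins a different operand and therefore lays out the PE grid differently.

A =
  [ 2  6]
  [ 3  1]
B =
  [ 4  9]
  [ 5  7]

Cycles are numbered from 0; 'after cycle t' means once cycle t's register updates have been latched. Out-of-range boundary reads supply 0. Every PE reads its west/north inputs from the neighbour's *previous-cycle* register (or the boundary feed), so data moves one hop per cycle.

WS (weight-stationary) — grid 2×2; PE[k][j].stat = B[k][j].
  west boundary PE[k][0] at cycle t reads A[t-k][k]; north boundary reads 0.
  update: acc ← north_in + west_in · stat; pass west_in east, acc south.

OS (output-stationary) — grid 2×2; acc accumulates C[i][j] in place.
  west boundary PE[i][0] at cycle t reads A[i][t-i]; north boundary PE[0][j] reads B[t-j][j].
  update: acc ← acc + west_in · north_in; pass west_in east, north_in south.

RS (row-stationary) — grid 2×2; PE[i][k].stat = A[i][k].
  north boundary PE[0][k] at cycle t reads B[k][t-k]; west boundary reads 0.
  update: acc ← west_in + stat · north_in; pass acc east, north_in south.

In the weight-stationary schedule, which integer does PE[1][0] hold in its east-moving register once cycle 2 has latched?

register = 1

WS (2×2). Following PE[1][0] plus its west/north inputs:
  c0 r0c0: 8 / 2 / 8
  c0 r1c0: 0 / 0 / 0
  c1 r0c0: 12 / 3 / 12
  c1 r1c0: 38 / 6 / 38
  c2 r0c0: 0 / 0 / 0
  c2 r1c0: 17 / 1 / 17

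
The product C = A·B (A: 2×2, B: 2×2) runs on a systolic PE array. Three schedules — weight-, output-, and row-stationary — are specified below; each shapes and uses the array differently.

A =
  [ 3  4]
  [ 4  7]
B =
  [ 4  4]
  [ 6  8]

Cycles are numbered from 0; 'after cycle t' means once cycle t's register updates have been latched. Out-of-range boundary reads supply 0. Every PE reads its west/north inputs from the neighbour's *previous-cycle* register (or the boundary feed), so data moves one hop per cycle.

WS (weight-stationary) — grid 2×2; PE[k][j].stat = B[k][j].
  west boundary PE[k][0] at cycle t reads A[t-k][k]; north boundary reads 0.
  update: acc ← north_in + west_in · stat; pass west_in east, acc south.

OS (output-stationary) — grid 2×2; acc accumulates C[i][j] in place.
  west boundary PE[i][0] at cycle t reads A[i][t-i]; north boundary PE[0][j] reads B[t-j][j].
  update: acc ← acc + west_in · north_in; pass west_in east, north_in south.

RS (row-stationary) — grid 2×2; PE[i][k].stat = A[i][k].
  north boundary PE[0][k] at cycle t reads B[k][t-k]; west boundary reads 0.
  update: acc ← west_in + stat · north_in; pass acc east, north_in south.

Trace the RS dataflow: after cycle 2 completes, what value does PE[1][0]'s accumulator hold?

RS 2×2: PE[1][0] cycle-by-cycle (with neighbour feeds):
  0: (0,0).acc=12  regs=<12,4>
  0: (1,0).acc=0  regs=<0,0>
  1: (0,0).acc=12  regs=<12,4>
  1: (1,0).acc=16  regs=<16,4>
  2: (0,0).acc=0  regs=<0,0>
  2: (1,0).acc=16  regs=<16,4>

PE[1][0].acc = 16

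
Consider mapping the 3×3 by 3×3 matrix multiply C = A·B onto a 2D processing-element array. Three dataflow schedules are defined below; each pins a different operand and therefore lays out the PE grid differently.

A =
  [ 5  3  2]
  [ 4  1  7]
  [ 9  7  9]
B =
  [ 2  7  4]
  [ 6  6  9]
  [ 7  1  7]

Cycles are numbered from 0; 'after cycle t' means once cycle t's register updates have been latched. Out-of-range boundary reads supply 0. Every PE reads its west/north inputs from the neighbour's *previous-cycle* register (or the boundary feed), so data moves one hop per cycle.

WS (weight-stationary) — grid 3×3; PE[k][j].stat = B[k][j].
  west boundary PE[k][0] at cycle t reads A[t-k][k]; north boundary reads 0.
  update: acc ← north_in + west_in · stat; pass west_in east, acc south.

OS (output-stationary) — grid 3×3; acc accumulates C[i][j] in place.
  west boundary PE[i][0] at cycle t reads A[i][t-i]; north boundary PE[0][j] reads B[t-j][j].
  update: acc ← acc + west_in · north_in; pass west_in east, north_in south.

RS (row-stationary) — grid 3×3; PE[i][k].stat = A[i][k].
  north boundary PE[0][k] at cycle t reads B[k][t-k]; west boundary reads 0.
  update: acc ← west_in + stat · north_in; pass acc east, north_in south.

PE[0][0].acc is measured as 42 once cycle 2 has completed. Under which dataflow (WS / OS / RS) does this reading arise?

dataflow = OS

Under WS (3×3), PE[0][0]:
  cycle 0: PE[0][0] → acc 10, east 5, south 10
  cycle 1: PE[0][0] → acc 8, east 4, south 8
  cycle 2: PE[0][0] → acc 18, east 9, south 18
Under OS (3×3), PE[0][0]:
  cycle 0: PE[0][0] → acc 10, east 5, south 2
  cycle 1: PE[0][0] → acc 28, east 3, south 6
  cycle 2: PE[0][0] → acc 42, east 2, south 7
Under RS (3×3), PE[0][0]:
  cycle 0: PE[0][0] → acc 10, east 10, south 2
  cycle 1: PE[0][0] → acc 35, east 35, south 7
  cycle 2: PE[0][0] → acc 20, east 20, south 4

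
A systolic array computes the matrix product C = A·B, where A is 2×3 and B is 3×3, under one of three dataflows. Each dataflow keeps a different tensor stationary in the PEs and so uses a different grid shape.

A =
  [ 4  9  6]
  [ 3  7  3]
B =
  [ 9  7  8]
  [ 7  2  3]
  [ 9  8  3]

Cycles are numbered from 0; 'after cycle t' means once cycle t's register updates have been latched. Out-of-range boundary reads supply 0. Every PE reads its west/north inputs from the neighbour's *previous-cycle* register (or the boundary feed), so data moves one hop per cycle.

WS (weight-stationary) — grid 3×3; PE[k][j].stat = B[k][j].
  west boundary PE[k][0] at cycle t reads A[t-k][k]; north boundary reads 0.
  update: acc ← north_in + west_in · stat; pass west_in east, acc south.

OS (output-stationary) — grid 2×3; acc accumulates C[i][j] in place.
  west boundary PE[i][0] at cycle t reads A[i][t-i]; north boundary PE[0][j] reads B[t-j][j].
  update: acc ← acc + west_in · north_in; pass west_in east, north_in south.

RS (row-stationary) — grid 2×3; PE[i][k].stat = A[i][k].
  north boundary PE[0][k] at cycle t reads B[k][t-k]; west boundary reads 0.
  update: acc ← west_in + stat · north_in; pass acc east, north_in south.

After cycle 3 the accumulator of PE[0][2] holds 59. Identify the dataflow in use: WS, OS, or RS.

WS (3×3 grid), PE[0][2]:
  c0 r0c2: 0 / 0 / 0
  c1 r0c2: 0 / 0 / 0
  c2 r0c2: 32 / 4 / 32
  c3 r0c2: 24 / 3 / 24
OS (2×3 grid), PE[0][2]:
  c0 r0c2: 0 / 0 / 0
  c1 r0c2: 0 / 0 / 0
  c2 r0c2: 32 / 4 / 8
  c3 r0c2: 59 / 9 / 3
RS (2×3 grid), PE[0][2]:
  c0 r0c2: 0 / 0 / 0
  c1 r0c2: 0 / 0 / 0
  c2 r0c2: 153 / 153 / 9
  c3 r0c2: 94 / 94 / 8

dataflow = OS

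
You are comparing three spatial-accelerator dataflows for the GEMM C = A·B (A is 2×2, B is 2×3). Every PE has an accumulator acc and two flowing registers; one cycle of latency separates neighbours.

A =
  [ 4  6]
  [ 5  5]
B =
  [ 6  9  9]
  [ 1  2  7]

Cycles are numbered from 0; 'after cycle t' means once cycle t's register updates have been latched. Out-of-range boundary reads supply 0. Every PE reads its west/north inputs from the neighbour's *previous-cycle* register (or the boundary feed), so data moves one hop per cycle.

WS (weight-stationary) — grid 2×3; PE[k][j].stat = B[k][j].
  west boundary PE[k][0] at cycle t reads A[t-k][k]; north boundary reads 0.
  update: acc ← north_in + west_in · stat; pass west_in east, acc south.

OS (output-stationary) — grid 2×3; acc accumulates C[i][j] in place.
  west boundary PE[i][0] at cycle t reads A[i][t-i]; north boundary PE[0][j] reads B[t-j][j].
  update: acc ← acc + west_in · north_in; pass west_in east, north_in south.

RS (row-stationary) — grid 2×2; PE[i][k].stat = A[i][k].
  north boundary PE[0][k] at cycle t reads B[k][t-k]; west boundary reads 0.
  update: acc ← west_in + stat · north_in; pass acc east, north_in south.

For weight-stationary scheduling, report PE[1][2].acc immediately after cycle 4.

Tracing WS — 2×3 array, target PE[1][2]:
  @0  [0,2]  acc 0  |  →0  ↓0
  @0  [1,1]  acc 0  |  →0  ↓0
  @0  [1,2]  acc 0  |  →0  ↓0
  @1  [0,2]  acc 0  |  →0  ↓0
  @1  [1,1]  acc 0  |  →0  ↓0
  @1  [1,2]  acc 0  |  →0  ↓0
  @2  [0,2]  acc 36  |  →4  ↓36
  @2  [1,1]  acc 48  |  →6  ↓48
  @2  [1,2]  acc 0  |  →0  ↓0
  @3  [0,2]  acc 45  |  →5  ↓45
  @3  [1,1]  acc 55  |  →5  ↓55
  @3  [1,2]  acc 78  |  →6  ↓78
  @4  [0,2]  acc 0  |  →0  ↓0
  @4  [1,1]  acc 0  |  →0  ↓0
  @4  [1,2]  acc 80  |  →5  ↓80

PE[1][2].acc = 80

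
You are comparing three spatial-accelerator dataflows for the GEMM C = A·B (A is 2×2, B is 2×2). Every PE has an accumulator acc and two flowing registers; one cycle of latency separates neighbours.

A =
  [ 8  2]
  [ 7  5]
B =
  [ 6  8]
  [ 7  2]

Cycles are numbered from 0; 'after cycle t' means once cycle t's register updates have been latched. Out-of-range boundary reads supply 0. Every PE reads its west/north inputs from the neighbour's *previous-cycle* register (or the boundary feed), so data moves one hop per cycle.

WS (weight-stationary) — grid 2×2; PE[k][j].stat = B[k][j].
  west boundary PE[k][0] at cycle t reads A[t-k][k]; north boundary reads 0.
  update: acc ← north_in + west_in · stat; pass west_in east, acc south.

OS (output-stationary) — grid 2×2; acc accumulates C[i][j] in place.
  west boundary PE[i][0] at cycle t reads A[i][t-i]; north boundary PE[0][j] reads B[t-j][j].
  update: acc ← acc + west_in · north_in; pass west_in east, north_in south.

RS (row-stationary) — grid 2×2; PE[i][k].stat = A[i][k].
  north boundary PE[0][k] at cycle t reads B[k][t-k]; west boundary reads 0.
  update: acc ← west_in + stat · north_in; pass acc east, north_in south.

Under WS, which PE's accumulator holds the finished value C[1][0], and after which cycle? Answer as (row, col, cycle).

(row, col, cycle) = (1, 0, 2)

WS — PE[1][0] is where C[1][0] collects:
  cycle 0: PE[1][0] → acc 0, east 0, south 0
  cycle 1: PE[1][0] → acc 62, east 2, south 62
  cycle 2: PE[1][0] → acc 77, east 5, south 77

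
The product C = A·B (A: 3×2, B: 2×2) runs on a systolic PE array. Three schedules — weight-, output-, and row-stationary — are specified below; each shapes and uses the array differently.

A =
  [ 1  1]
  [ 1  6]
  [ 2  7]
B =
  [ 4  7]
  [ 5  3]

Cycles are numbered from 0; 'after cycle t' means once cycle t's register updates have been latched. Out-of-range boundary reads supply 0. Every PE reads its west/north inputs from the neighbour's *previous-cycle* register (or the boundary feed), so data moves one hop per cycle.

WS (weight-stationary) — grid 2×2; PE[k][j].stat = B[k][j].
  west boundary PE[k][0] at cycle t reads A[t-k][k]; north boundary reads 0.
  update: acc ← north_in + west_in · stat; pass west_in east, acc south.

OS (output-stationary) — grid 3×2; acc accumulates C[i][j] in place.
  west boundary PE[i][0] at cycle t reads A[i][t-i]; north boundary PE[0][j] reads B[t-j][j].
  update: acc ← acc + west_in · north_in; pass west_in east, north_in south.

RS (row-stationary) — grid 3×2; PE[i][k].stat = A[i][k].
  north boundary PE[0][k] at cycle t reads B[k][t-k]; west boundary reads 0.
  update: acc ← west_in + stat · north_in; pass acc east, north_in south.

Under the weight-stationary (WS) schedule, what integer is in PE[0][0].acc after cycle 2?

PE[0][0].acc = 8

WS on a 2×2 grid — tracing PE[0][0] and its feeders:
  t=0 PE[0][0]: acc=4 h=1 v=4
  t=1 PE[0][0]: acc=4 h=1 v=4
  t=2 PE[0][0]: acc=8 h=2 v=8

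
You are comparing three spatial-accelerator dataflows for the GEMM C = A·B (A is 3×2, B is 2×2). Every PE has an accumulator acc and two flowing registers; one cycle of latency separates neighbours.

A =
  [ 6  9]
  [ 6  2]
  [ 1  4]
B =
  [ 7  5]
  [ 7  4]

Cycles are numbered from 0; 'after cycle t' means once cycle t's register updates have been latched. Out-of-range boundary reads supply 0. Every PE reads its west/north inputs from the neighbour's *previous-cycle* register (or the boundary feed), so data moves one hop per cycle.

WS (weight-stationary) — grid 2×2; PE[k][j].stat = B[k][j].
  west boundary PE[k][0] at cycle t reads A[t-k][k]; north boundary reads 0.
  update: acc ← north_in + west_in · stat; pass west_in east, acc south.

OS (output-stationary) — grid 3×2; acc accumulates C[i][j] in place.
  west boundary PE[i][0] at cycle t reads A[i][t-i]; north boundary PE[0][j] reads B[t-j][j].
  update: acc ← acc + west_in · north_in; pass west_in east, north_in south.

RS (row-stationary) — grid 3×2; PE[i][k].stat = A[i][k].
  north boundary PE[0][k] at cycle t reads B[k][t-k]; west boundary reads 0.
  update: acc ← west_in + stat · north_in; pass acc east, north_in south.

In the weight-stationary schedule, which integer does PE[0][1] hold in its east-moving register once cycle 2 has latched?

register = 6

WS 2×2: PE[0][1] cycle-by-cycle (with neighbour feeds):
  0: (0,0).acc=42  regs=<6,42>
  0: (0,1).acc=0  regs=<0,0>
  1: (0,0).acc=42  regs=<6,42>
  1: (0,1).acc=30  regs=<6,30>
  2: (0,0).acc=7  regs=<1,7>
  2: (0,1).acc=30  regs=<6,30>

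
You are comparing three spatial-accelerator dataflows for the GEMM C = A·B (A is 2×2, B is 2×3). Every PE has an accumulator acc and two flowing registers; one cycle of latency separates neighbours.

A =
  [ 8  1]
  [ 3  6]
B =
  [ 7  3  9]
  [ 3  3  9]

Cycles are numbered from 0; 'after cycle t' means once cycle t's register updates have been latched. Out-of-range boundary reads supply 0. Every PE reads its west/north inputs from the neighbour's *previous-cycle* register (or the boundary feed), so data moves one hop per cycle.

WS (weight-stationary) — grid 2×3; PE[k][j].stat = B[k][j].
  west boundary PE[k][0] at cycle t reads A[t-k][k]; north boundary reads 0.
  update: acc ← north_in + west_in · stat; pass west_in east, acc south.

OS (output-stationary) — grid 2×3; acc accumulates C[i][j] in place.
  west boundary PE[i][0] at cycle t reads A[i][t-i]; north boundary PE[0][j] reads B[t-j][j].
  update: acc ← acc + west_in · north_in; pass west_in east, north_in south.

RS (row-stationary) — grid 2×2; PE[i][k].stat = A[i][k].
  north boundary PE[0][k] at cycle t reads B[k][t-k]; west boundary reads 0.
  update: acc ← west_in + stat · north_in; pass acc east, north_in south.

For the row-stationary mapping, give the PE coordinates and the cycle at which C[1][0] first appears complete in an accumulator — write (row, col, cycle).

(row, col, cycle) = (1, 1, 2)

Under RS, C[1][0] lands at PE[1][1]:
  c0 r1c1: 0 / 0 / 0
  c1 r1c1: 0 / 0 / 0
  c2 r1c1: 39 / 39 / 3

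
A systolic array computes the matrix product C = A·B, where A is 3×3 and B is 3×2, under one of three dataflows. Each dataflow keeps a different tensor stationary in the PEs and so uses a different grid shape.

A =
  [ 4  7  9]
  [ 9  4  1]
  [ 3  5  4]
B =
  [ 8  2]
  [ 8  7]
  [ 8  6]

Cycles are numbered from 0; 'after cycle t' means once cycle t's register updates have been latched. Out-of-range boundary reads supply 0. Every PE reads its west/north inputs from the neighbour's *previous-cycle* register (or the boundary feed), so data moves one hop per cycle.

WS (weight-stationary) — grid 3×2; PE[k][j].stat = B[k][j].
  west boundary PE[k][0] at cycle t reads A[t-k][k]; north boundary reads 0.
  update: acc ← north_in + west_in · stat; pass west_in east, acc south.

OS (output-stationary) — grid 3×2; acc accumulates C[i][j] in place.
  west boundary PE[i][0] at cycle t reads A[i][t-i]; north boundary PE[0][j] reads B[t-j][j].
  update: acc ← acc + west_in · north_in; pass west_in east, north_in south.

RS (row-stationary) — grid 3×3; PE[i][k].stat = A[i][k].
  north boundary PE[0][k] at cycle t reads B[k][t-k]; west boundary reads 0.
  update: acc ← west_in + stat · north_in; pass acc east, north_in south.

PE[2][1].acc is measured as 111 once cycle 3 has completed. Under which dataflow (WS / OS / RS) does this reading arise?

dataflow = WS

WS [3×2] PE[2][1] across cycles:
  step 0 · PE2,1: acc=0; fwd→0 fwd↓0
  step 1 · PE2,1: acc=0; fwd→0 fwd↓0
  step 2 · PE2,1: acc=0; fwd→0 fwd↓0
  step 3 · PE2,1: acc=111; fwd→9 fwd↓111
OS [3×2] PE[2][1] across cycles:
  step 0 · PE2,1: acc=0; fwd→0 fwd↓0
  step 1 · PE2,1: acc=0; fwd→0 fwd↓0
  step 2 · PE2,1: acc=0; fwd→0 fwd↓0
  step 3 · PE2,1: acc=6; fwd→3 fwd↓2
RS [3×3] PE[2][1] across cycles:
  step 0 · PE2,1: acc=0; fwd→0 fwd↓0
  step 1 · PE2,1: acc=0; fwd→0 fwd↓0
  step 2 · PE2,1: acc=0; fwd→0 fwd↓0
  step 3 · PE2,1: acc=64; fwd→64 fwd↓8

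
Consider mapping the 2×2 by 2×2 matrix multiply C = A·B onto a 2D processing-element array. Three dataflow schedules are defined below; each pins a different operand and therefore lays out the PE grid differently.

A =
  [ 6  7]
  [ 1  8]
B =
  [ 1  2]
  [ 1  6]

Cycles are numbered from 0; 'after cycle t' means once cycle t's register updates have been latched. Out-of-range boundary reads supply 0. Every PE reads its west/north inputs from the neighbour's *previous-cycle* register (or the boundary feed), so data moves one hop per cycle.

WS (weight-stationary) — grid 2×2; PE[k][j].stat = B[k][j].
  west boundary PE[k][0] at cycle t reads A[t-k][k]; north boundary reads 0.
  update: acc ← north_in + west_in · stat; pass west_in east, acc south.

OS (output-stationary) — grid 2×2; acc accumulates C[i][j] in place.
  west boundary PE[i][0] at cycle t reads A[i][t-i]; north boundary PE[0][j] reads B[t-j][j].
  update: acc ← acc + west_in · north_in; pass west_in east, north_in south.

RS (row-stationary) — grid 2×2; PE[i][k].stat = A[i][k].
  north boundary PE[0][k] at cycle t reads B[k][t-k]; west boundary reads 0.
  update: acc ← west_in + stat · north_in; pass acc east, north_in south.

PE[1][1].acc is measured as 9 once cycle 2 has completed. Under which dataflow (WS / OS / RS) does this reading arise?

dataflow = RS

— WS: 2×2; PE[1][1] trace:
  c0 r1c1: 0 / 0 / 0
  c1 r1c1: 0 / 0 / 0
  c2 r1c1: 54 / 7 / 54
— OS: 2×2; PE[1][1] trace:
  c0 r1c1: 0 / 0 / 0
  c1 r1c1: 0 / 0 / 0
  c2 r1c1: 2 / 1 / 2
— RS: 2×2; PE[1][1] trace:
  c0 r1c1: 0 / 0 / 0
  c1 r1c1: 0 / 0 / 0
  c2 r1c1: 9 / 9 / 1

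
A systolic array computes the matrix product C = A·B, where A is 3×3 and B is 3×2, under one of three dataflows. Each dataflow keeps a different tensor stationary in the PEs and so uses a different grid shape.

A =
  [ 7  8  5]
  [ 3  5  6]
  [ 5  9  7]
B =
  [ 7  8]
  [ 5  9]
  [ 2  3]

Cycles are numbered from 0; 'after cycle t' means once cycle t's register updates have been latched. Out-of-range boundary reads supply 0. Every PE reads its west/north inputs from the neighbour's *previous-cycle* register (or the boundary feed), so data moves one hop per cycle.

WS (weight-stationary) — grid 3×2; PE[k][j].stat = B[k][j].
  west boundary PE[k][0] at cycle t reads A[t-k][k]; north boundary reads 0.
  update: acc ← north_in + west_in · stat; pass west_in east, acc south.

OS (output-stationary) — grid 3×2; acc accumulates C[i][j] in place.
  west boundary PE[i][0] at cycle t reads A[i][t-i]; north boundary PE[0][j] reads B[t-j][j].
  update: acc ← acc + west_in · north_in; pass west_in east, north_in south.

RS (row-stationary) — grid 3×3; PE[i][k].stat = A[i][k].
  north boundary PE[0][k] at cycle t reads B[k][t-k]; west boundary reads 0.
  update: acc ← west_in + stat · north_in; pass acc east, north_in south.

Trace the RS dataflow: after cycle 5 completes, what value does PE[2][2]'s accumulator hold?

RS on a 3×3 grid — tracing PE[2][2] and its feeders:
  after 0 — PE[1][2] acc=0, pass-E 0, pass-S 0
  after 0 — PE[2][1] acc=0, pass-E 0, pass-S 0
  after 0 — PE[2][2] acc=0, pass-E 0, pass-S 0
  after 1 — PE[1][2] acc=0, pass-E 0, pass-S 0
  after 1 — PE[2][1] acc=0, pass-E 0, pass-S 0
  after 1 — PE[2][2] acc=0, pass-E 0, pass-S 0
  after 2 — PE[1][2] acc=0, pass-E 0, pass-S 0
  after 2 — PE[2][1] acc=0, pass-E 0, pass-S 0
  after 2 — PE[2][2] acc=0, pass-E 0, pass-S 0
  after 3 — PE[1][2] acc=58, pass-E 58, pass-S 2
  after 3 — PE[2][1] acc=80, pass-E 80, pass-S 5
  after 3 — PE[2][2] acc=0, pass-E 0, pass-S 0
  after 4 — PE[1][2] acc=87, pass-E 87, pass-S 3
  after 4 — PE[2][1] acc=121, pass-E 121, pass-S 9
  after 4 — PE[2][2] acc=94, pass-E 94, pass-S 2
  after 5 — PE[1][2] acc=0, pass-E 0, pass-S 0
  after 5 — PE[2][1] acc=0, pass-E 0, pass-S 0
  after 5 — PE[2][2] acc=142, pass-E 142, pass-S 3

PE[2][2].acc = 142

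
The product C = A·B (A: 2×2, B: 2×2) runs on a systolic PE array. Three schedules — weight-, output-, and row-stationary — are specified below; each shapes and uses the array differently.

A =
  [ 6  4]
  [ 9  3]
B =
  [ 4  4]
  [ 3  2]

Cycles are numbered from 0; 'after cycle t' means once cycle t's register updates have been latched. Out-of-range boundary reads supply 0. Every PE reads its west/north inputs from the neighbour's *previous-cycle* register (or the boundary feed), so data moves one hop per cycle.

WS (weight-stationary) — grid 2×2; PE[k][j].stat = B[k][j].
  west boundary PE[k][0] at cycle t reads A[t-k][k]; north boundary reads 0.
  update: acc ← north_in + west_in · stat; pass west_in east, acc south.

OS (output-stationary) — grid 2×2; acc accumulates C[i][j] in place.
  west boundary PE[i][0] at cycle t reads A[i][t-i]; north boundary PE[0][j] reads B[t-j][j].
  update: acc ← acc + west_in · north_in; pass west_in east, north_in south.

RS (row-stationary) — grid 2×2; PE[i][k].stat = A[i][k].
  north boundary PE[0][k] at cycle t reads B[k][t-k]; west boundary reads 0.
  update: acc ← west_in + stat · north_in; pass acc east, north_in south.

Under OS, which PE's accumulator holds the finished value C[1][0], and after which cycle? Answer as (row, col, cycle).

(row, col, cycle) = (1, 0, 2)

OS — PE[1][0] is where C[1][0] collects:
  [0] (1,0) acc=0 (h:0 v:0)
  [1] (1,0) acc=36 (h:9 v:4)
  [2] (1,0) acc=45 (h:3 v:3)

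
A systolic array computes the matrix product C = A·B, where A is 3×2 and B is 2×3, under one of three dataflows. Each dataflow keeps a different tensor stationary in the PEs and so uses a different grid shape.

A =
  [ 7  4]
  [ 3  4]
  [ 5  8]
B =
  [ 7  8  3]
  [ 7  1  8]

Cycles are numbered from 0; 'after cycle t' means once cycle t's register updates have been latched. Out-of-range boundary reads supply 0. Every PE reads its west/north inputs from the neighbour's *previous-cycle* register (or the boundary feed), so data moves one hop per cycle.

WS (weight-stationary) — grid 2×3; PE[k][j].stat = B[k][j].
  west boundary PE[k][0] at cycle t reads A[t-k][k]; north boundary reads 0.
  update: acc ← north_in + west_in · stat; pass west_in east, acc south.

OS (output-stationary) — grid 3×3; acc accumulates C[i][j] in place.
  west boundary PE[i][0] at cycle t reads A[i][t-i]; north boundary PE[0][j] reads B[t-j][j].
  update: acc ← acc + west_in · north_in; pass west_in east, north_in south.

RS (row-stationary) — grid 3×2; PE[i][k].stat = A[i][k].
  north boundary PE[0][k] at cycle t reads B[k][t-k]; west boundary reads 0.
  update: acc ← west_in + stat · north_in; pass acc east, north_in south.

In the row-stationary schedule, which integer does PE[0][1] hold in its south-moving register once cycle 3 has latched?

register = 8

RS 3×2: PE[0][1] cycle-by-cycle (with neighbour feeds):
  [0] (0,0) acc=49 (h:49 v:7)
  [0] (0,1) acc=0 (h:0 v:0)
  [1] (0,0) acc=56 (h:56 v:8)
  [1] (0,1) acc=77 (h:77 v:7)
  [2] (0,0) acc=21 (h:21 v:3)
  [2] (0,1) acc=60 (h:60 v:1)
  [3] (0,0) acc=0 (h:0 v:0)
  [3] (0,1) acc=53 (h:53 v:8)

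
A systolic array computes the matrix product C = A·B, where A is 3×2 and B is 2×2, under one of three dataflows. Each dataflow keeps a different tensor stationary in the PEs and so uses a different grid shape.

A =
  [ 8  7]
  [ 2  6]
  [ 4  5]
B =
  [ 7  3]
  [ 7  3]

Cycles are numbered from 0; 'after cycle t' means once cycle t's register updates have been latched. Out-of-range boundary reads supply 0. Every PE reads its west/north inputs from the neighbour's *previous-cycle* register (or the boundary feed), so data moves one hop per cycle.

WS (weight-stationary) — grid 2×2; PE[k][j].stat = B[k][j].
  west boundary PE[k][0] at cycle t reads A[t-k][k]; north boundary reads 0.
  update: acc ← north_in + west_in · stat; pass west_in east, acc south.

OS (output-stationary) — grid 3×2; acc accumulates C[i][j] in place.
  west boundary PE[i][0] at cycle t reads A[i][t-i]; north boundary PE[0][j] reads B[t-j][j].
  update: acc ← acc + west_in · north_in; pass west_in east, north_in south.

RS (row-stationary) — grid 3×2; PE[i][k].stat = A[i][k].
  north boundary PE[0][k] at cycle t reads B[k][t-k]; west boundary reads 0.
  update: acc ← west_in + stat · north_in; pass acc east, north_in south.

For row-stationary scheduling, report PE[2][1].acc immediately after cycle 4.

PE[2][1].acc = 27

RS on a 3×2 grid — tracing PE[2][1] and its feeders:
  after 0 — PE[1][1] acc=0, pass-E 0, pass-S 0
  after 0 — PE[2][0] acc=0, pass-E 0, pass-S 0
  after 0 — PE[2][1] acc=0, pass-E 0, pass-S 0
  after 1 — PE[1][1] acc=0, pass-E 0, pass-S 0
  after 1 — PE[2][0] acc=0, pass-E 0, pass-S 0
  after 1 — PE[2][1] acc=0, pass-E 0, pass-S 0
  after 2 — PE[1][1] acc=56, pass-E 56, pass-S 7
  after 2 — PE[2][0] acc=28, pass-E 28, pass-S 7
  after 2 — PE[2][1] acc=0, pass-E 0, pass-S 0
  after 3 — PE[1][1] acc=24, pass-E 24, pass-S 3
  after 3 — PE[2][0] acc=12, pass-E 12, pass-S 3
  after 3 — PE[2][1] acc=63, pass-E 63, pass-S 7
  after 4 — PE[1][1] acc=0, pass-E 0, pass-S 0
  after 4 — PE[2][0] acc=0, pass-E 0, pass-S 0
  after 4 — PE[2][1] acc=27, pass-E 27, pass-S 3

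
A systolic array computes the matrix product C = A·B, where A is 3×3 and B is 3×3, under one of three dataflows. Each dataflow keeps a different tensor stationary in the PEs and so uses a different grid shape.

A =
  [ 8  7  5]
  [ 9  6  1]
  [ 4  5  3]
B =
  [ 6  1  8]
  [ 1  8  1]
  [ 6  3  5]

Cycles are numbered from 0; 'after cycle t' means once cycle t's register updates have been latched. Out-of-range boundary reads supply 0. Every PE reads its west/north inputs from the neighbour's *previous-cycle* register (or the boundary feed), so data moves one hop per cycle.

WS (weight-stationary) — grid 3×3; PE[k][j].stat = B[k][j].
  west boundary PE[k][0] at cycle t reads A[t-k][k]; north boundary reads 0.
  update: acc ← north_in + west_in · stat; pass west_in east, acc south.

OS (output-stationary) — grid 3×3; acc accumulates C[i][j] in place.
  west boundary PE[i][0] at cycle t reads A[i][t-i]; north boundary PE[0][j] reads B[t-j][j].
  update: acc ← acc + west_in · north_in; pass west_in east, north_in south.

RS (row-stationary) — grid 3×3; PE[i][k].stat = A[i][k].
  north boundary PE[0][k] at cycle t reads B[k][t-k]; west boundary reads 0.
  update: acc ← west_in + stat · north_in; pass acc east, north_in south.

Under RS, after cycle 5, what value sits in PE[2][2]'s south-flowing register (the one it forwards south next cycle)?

register = 3

RS on a 3×3 grid — tracing PE[2][2] and its feeders:
  cycle 0: PE[1][2] → acc 0, east 0, south 0
  cycle 0: PE[2][1] → acc 0, east 0, south 0
  cycle 0: PE[2][2] → acc 0, east 0, south 0
  cycle 1: PE[1][2] → acc 0, east 0, south 0
  cycle 1: PE[2][1] → acc 0, east 0, south 0
  cycle 1: PE[2][2] → acc 0, east 0, south 0
  cycle 2: PE[1][2] → acc 0, east 0, south 0
  cycle 2: PE[2][1] → acc 0, east 0, south 0
  cycle 2: PE[2][2] → acc 0, east 0, south 0
  cycle 3: PE[1][2] → acc 66, east 66, south 6
  cycle 3: PE[2][1] → acc 29, east 29, south 1
  cycle 3: PE[2][2] → acc 0, east 0, south 0
  cycle 4: PE[1][2] → acc 60, east 60, south 3
  cycle 4: PE[2][1] → acc 44, east 44, south 8
  cycle 4: PE[2][2] → acc 47, east 47, south 6
  cycle 5: PE[1][2] → acc 83, east 83, south 5
  cycle 5: PE[2][1] → acc 37, east 37, south 1
  cycle 5: PE[2][2] → acc 53, east 53, south 3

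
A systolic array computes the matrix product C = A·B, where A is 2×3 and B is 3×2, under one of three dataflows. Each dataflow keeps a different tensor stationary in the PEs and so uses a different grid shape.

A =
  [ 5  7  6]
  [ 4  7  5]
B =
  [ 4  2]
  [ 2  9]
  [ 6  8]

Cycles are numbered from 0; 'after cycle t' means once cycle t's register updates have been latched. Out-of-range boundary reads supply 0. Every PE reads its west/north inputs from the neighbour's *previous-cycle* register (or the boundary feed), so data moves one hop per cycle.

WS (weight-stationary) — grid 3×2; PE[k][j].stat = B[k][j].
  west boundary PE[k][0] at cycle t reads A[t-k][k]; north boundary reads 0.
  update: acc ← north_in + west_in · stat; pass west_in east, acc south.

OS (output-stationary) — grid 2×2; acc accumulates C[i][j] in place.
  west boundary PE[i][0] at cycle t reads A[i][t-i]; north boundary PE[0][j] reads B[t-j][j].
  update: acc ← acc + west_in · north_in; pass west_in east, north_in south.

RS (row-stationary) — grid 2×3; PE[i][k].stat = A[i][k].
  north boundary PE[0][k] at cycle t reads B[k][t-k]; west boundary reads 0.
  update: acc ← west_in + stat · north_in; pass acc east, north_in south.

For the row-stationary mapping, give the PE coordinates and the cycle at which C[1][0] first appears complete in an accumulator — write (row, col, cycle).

RS: C[1][0] accumulates in PE[1][2]:
  after 0 — PE[1][2] acc=0, pass-E 0, pass-S 0
  after 1 — PE[1][2] acc=0, pass-E 0, pass-S 0
  after 2 — PE[1][2] acc=0, pass-E 0, pass-S 0
  after 3 — PE[1][2] acc=60, pass-E 60, pass-S 6

(row, col, cycle) = (1, 2, 3)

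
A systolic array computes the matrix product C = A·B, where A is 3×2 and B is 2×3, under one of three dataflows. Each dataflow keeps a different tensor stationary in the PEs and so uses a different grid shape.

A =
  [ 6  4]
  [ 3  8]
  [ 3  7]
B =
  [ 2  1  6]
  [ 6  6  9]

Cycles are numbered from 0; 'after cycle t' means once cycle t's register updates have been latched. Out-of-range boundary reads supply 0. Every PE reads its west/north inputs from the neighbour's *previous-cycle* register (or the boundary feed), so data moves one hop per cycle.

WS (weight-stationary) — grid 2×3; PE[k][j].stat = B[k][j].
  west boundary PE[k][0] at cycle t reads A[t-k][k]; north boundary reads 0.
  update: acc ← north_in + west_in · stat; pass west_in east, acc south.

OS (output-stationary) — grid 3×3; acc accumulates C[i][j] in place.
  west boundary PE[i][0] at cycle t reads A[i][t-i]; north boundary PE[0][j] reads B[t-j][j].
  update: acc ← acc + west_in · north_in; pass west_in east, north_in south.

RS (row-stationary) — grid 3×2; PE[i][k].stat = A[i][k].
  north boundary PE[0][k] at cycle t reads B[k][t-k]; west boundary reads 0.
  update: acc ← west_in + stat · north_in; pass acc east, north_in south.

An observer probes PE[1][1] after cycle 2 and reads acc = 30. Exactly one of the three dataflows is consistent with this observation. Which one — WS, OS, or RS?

WS [2×3] PE[1][1] across cycles:
  c0 r1c1: 0 / 0 / 0
  c1 r1c1: 0 / 0 / 0
  c2 r1c1: 30 / 4 / 30
OS [3×3] PE[1][1] across cycles:
  c0 r1c1: 0 / 0 / 0
  c1 r1c1: 0 / 0 / 0
  c2 r1c1: 3 / 3 / 1
RS [3×2] PE[1][1] across cycles:
  c0 r1c1: 0 / 0 / 0
  c1 r1c1: 0 / 0 / 0
  c2 r1c1: 54 / 54 / 6

dataflow = WS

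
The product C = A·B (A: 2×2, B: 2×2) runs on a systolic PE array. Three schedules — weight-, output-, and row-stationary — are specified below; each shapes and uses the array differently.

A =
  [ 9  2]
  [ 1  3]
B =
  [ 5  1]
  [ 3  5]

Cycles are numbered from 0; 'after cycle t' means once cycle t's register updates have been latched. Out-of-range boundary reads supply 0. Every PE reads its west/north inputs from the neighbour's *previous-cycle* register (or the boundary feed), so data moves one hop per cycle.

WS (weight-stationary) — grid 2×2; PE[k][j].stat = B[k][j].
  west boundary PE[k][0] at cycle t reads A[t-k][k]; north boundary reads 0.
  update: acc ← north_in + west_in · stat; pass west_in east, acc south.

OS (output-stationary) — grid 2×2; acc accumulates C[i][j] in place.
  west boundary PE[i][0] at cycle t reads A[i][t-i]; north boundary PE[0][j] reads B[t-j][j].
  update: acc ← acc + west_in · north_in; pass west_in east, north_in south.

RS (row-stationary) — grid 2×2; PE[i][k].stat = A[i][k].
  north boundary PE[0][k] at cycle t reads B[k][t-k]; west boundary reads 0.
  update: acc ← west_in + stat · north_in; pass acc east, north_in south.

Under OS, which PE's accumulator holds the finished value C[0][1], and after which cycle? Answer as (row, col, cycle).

Under OS, C[0][1] lands at PE[0][1]:
  t=0 PE[0][1]: acc=0 h=0 v=0
  t=1 PE[0][1]: acc=9 h=9 v=1
  t=2 PE[0][1]: acc=19 h=2 v=5

(row, col, cycle) = (0, 1, 2)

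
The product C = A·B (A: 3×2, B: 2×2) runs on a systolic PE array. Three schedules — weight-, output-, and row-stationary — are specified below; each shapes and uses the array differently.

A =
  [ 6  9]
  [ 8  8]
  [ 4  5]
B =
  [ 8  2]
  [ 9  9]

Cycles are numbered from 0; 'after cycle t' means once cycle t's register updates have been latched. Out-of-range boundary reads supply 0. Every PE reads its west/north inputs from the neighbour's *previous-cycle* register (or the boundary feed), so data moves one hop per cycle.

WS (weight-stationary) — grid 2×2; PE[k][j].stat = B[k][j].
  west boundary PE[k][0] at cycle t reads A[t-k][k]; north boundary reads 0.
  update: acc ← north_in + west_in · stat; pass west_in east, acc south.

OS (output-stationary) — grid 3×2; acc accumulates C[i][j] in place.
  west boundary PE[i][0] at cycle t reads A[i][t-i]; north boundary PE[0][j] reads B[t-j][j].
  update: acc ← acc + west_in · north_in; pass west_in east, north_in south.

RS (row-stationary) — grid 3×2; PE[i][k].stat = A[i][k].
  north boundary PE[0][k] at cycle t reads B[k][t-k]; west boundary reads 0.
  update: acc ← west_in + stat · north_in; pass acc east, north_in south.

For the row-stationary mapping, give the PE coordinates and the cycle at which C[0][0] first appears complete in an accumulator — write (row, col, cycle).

(row, col, cycle) = (0, 1, 1)

Under RS, C[0][0] lands at PE[0][1]:
  0: (0,1).acc=0  regs=<0,0>
  1: (0,1).acc=129  regs=<129,9>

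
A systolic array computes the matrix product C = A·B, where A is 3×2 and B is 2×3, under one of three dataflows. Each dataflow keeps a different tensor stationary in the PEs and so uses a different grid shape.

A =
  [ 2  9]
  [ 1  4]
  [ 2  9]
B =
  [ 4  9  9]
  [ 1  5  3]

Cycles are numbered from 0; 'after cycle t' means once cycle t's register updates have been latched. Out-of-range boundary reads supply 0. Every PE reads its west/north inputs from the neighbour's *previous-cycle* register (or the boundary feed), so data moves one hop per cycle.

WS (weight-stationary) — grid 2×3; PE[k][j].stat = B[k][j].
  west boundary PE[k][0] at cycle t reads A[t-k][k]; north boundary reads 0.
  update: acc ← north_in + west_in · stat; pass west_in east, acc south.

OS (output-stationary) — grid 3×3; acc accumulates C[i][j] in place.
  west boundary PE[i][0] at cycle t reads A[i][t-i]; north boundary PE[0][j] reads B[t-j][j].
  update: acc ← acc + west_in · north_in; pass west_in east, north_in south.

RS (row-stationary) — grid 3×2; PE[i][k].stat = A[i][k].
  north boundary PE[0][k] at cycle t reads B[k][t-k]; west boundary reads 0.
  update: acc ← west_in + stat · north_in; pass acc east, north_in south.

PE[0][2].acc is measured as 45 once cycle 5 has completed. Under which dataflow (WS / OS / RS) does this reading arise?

Under WS (2×3), PE[0][2]:
  @0  [0,2]  acc 0  |  →0  ↓0
  @1  [0,2]  acc 0  |  →0  ↓0
  @2  [0,2]  acc 18  |  →2  ↓18
  @3  [0,2]  acc 9  |  →1  ↓9
  @4  [0,2]  acc 18  |  →2  ↓18
  @5  [0,2]  acc 0  |  →0  ↓0
Under OS (3×3), PE[0][2]:
  @0  [0,2]  acc 0  |  →0  ↓0
  @1  [0,2]  acc 0  |  →0  ↓0
  @2  [0,2]  acc 18  |  →2  ↓9
  @3  [0,2]  acc 45  |  →9  ↓3
  @4  [0,2]  acc 45  |  →0  ↓0
  @5  [0,2]  acc 45  |  →0  ↓0
— RS: 3×2 array has no PE[0][2].

dataflow = OS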